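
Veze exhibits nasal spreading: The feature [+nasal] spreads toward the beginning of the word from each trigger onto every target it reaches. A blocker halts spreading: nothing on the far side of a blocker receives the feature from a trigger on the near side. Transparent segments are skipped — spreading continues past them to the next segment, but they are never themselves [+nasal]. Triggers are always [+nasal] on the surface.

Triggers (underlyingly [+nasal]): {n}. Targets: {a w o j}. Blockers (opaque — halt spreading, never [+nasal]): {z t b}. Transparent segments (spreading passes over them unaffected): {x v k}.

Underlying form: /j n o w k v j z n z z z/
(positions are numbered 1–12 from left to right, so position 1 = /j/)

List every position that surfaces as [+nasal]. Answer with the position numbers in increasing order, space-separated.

1 2 9

From /n/ at 2 leftward: 1 /j/ → [+nasal]; word edge.
From /n/ at 9 leftward: 8 /z/ blocks.
Targets with no active source: positions 3 4 7 stay [-nasal].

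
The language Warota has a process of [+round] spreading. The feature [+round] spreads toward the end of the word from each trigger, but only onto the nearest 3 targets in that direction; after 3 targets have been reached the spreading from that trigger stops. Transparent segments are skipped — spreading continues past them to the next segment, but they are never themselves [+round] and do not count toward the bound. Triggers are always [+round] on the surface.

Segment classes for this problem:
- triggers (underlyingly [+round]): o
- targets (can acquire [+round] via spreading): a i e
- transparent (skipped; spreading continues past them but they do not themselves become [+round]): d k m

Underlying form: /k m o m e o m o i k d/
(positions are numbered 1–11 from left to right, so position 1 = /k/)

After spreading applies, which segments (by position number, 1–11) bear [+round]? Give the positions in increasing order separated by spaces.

3 5 6 8 9

From /o/ at 3 rightward: 4 /m/ transparent; 5 /e/ → [+round]; 6 /o/ is itself a trigger — this domain ends here.
From /o/ at 6 rightward: 7 /m/ transparent; 8 /o/ is itself a trigger — this domain ends here.
From /o/ at 8 rightward: 9 /i/ → [+round]; 10 /k/ transparent; 11 /d/ transparent; word edge.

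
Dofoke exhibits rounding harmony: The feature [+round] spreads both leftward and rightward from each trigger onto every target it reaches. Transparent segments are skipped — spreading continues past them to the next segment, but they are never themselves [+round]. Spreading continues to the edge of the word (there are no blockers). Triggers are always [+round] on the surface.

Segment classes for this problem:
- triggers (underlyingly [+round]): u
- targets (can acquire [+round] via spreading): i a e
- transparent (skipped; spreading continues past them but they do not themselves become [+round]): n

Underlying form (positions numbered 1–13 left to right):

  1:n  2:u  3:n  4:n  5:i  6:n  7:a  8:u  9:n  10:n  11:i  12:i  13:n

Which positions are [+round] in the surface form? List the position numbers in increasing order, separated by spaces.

From /u/ at 2 rightward: 3 /n/ transparent; 4 /n/ transparent; 5 /i/ → [+round]; 6 /n/ transparent; 7 /a/ → [+round]; 8 /u/ is itself a trigger — this domain ends here.
From /u/ at 2 leftward: 1 /n/ transparent; word edge.
From /u/ at 8 rightward: 9 /n/ transparent; 10 /n/ transparent; 11 /i/ → [+round]; 12 /i/ → [+round]; 13 /n/ transparent; word edge.
From /u/ at 8 leftward: 7 /a/ → [+round]; 6 /n/ transparent; 5 /i/ → [+round]; 4 /n/ transparent; 3 /n/ transparent; 2 /u/ is itself a trigger — this domain ends here.

2 5 7 8 11 12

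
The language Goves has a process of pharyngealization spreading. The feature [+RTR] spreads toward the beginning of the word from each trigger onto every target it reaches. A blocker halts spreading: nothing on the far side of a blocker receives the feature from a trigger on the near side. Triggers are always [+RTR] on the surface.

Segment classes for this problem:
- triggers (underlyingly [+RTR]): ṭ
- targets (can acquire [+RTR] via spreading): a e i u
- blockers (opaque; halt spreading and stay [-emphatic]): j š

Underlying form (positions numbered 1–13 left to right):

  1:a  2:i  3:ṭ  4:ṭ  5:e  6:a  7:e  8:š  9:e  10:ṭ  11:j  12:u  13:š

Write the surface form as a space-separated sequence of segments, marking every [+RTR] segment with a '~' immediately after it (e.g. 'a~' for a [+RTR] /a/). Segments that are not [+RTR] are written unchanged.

From /ṭ/ at 3 leftward: 2 /i/ → [+RTR]; 1 /a/ → [+RTR]; word edge.
From /ṭ/ at 4 leftward: 3 /ṭ/ is itself a trigger — this domain ends here.
From /ṭ/ at 10 leftward: 9 /e/ → [+RTR]; 8 /š/ blocks.
Targets with no active source: positions 5 6 7 12 stay [-emphatic].
[+RTR] positions on the surface: 1 2 3 4 9 10.

a~ i~ ṭ~ ṭ~ e a e š e~ ṭ~ j u š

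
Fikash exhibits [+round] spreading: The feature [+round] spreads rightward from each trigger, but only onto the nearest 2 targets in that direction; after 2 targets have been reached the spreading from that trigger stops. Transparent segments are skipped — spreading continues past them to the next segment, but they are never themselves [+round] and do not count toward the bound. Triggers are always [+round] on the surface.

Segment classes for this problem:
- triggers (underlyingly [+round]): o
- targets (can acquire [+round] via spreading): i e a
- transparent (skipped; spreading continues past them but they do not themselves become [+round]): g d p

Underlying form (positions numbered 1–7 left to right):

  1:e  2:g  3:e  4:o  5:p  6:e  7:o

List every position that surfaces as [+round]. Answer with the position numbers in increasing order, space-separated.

From /o/ at 4 rightward: 5 /p/ transparent; 6 /e/ → [+round]; 7 /o/ is itself a trigger — this domain ends here.
From /o/ at 7 rightward: word edge.
Targets with no active source: positions 1 3 stay [-round].

4 6 7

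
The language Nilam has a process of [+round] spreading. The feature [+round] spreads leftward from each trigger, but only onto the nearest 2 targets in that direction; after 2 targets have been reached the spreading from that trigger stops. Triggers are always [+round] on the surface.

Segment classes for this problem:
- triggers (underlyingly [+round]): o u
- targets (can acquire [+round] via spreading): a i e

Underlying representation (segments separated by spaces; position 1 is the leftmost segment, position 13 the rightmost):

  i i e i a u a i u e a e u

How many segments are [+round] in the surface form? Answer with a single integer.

9

From /u/ at 6 leftward: 5 /a/ → [+round]; 4 /i/ → [+round]; bound reached.
From /u/ at 9 leftward: 8 /i/ → [+round]; 7 /a/ → [+round]; bound reached.
From /u/ at 13 leftward: 12 /e/ → [+round]; 11 /a/ → [+round]; bound reached.
Targets with no active source: positions 1 2 3 10 stay [-round].
[+round] positions on the surface: 4 5 6 7 8 9 11 12 13.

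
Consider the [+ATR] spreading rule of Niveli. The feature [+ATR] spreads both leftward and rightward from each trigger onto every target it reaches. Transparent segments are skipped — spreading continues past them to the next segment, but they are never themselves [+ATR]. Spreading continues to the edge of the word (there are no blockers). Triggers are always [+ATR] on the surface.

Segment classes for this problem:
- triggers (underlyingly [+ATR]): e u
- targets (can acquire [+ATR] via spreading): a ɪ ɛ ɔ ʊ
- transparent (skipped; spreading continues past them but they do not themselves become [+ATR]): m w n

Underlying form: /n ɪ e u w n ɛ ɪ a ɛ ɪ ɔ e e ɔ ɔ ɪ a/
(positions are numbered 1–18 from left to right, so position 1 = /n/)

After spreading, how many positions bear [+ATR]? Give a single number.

From /e/ at 3 rightward: 4 /u/ is itself a trigger — this domain ends here.
From /e/ at 3 leftward: 2 /ɪ/ → [+ATR]; 1 /n/ transparent; word edge.
From /u/ at 4 rightward: 5 /w/ transparent; 6 /n/ transparent; 7 /ɛ/ → [+ATR]; 8 /ɪ/ → [+ATR]; 9 /a/ → [+ATR]; 10 /ɛ/ → [+ATR]; 11 /ɪ/ → [+ATR]; 12 /ɔ/ → [+ATR]; 13 /e/ is itself a trigger — this domain ends here.
From /u/ at 4 leftward: 3 /e/ is itself a trigger — this domain ends here.
From /e/ at 13 rightward: 14 /e/ is itself a trigger — this domain ends here.
From /e/ at 13 leftward: 12 /ɔ/ → [+ATR]; 11 /ɪ/ → [+ATR]; 10 /ɛ/ → [+ATR]; 9 /a/ → [+ATR]; 8 /ɪ/ → [+ATR]; 7 /ɛ/ → [+ATR]; 6 /n/ transparent; 5 /w/ transparent; 4 /u/ is itself a trigger — this domain ends here.
From /e/ at 14 rightward: 15 /ɔ/ → [+ATR]; 16 /ɔ/ → [+ATR]; 17 /ɪ/ → [+ATR]; 18 /a/ → [+ATR]; word edge.
From /e/ at 14 leftward: 13 /e/ is itself a trigger — this domain ends here.
[+ATR] positions on the surface: 2 3 4 7 8 9 10 11 12 13 14 15 16 17 18.

15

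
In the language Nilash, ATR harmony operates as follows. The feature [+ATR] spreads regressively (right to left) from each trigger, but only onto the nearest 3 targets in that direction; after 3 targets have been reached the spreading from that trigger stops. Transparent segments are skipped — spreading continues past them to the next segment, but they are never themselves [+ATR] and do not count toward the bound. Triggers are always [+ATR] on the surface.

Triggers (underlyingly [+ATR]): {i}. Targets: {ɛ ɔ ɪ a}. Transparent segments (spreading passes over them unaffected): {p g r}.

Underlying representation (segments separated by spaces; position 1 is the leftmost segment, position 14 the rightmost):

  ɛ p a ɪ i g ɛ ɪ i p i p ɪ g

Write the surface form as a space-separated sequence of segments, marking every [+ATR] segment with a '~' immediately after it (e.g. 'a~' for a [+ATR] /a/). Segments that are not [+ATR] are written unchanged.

ɛ~ p a~ ɪ~ i~ g ɛ~ ɪ~ i~ p i~ p ɪ g

From /i/ at 5 leftward: 4 /ɪ/ → [+ATR]; 3 /a/ → [+ATR]; 2 /p/ transparent; 1 /ɛ/ → [+ATR]; bound reached.
From /i/ at 9 leftward: 8 /ɪ/ → [+ATR]; 7 /ɛ/ → [+ATR]; 6 /g/ transparent; 5 /i/ is itself a trigger — this domain ends here.
From /i/ at 11 leftward: 10 /p/ transparent; 9 /i/ is itself a trigger — this domain ends here.
Target with no active source: position 13 stays [-ATR].
[+ATR] positions on the surface: 1 3 4 5 7 8 9 11.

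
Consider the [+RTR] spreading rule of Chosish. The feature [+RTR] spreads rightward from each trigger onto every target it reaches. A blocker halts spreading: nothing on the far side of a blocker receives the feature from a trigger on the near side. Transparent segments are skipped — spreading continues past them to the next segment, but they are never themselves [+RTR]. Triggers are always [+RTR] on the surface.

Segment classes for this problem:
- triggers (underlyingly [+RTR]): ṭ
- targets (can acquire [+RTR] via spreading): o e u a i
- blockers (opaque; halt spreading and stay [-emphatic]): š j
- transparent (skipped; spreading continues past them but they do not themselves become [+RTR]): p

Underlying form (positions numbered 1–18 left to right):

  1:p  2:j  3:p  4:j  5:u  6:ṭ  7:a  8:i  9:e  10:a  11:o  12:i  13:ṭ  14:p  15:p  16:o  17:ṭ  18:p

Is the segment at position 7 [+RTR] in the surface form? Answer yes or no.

From /ṭ/ at 6 rightward: 7 /a/ → [+RTR]; 8 /i/ → [+RTR]; 9 /e/ → [+RTR]; 10 /a/ → [+RTR]; 11 /o/ → [+RTR]; 12 /i/ → [+RTR]; 13 /ṭ/ is itself a trigger — this domain ends here.
From /ṭ/ at 13 rightward: 14 /p/ transparent; 15 /p/ transparent; 16 /o/ → [+RTR]; 17 /ṭ/ is itself a trigger — this domain ends here.
From /ṭ/ at 17 rightward: 18 /p/ transparent; word edge.
Target with no active source: position 5 stays [-emphatic].
[+RTR] positions on the surface: 6 7 8 9 10 11 12 13 16 17.

yes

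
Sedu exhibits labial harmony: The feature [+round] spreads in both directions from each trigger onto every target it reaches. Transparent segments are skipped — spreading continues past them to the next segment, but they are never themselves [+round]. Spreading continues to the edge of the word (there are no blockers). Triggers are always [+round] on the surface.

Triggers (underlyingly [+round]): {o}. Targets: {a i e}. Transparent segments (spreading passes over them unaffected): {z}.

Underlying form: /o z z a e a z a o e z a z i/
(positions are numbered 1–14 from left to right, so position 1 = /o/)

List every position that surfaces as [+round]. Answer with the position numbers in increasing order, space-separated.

1 4 5 6 8 9 10 12 14

From /o/ at 1 rightward: 2 /z/ transparent; 3 /z/ transparent; 4 /a/ → [+round]; 5 /e/ → [+round]; 6 /a/ → [+round]; 7 /z/ transparent; 8 /a/ → [+round]; 9 /o/ is itself a trigger — this domain ends here.
From /o/ at 1 leftward: word edge.
From /o/ at 9 rightward: 10 /e/ → [+round]; 11 /z/ transparent; 12 /a/ → [+round]; 13 /z/ transparent; 14 /i/ → [+round]; word edge.
From /o/ at 9 leftward: 8 /a/ → [+round]; 7 /z/ transparent; 6 /a/ → [+round]; 5 /e/ → [+round]; 4 /a/ → [+round]; 3 /z/ transparent; 2 /z/ transparent; 1 /o/ is itself a trigger — this domain ends here.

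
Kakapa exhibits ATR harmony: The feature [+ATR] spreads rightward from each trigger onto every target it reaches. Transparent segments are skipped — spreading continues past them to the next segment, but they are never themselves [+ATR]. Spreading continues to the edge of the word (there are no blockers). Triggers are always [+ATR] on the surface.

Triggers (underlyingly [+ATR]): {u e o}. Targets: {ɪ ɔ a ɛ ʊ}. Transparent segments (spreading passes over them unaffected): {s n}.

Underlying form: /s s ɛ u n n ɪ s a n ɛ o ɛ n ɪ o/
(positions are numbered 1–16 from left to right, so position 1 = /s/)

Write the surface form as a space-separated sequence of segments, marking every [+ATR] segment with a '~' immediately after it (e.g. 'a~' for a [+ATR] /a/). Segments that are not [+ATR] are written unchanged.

s s ɛ u~ n n ɪ~ s a~ n ɛ~ o~ ɛ~ n ɪ~ o~

From /u/ at 4 rightward: 5 /n/ transparent; 6 /n/ transparent; 7 /ɪ/ → [+ATR]; 8 /s/ transparent; 9 /a/ → [+ATR]; 10 /n/ transparent; 11 /ɛ/ → [+ATR]; 12 /o/ is itself a trigger — this domain ends here.
From /o/ at 12 rightward: 13 /ɛ/ → [+ATR]; 14 /n/ transparent; 15 /ɪ/ → [+ATR]; 16 /o/ is itself a trigger — this domain ends here.
From /o/ at 16 rightward: word edge.
Target with no active source: position 3 stays [-ATR].
[+ATR] positions on the surface: 4 7 9 11 12 13 15 16.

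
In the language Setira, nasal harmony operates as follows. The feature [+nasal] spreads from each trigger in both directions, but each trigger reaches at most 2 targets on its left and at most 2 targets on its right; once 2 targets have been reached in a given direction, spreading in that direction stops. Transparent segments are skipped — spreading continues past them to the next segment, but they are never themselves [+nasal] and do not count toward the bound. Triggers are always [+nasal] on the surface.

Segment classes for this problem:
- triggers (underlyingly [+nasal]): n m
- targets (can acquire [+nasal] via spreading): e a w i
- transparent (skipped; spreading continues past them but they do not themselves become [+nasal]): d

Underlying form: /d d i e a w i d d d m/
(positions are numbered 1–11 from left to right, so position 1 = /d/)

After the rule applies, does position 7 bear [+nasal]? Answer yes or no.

From /m/ at 11 rightward: word edge.
From /m/ at 11 leftward: 10 /d/ transparent; 9 /d/ transparent; 8 /d/ transparent; 7 /i/ → [+nasal]; 6 /w/ → [+nasal]; bound reached.
Targets with no active source: positions 3 4 5 stay [-nasal].
[+nasal] positions on the surface: 6 7 11.

yes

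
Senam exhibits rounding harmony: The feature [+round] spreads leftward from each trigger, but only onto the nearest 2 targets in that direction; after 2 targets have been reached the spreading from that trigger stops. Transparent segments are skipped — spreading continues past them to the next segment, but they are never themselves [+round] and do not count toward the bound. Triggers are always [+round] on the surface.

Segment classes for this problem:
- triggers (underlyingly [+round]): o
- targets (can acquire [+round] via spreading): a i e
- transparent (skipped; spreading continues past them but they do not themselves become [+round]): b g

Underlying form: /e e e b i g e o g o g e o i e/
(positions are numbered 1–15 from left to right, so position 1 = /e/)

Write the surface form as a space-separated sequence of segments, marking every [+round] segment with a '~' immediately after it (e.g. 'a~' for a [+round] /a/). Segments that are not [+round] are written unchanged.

From /o/ at 8 leftward: 7 /e/ → [+round]; 6 /g/ transparent; 5 /i/ → [+round]; bound reached.
From /o/ at 10 leftward: 9 /g/ transparent; 8 /o/ is itself a trigger — this domain ends here.
From /o/ at 13 leftward: 12 /e/ → [+round]; 11 /g/ transparent; 10 /o/ is itself a trigger — this domain ends here.
Targets with no active source: positions 1 2 3 14 15 stay [-round].
[+round] positions on the surface: 5 7 8 10 12 13.

e e e b i~ g e~ o~ g o~ g e~ o~ i e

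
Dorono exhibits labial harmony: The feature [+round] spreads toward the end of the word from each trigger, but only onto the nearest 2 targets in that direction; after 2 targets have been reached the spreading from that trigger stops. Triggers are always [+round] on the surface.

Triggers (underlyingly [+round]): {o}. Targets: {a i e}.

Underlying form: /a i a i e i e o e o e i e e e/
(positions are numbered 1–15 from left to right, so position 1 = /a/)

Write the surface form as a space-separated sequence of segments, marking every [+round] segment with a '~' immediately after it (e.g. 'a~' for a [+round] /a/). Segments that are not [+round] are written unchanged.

a i a i e i e o~ e~ o~ e~ i~ e e e

From /o/ at 8 rightward: 9 /e/ → [+round]; 10 /o/ is itself a trigger — this domain ends here.
From /o/ at 10 rightward: 11 /e/ → [+round]; 12 /i/ → [+round]; bound reached.
Targets with no active source: positions 1 2 3 4 5 6 7 13 14 15 stay [-round].
[+round] positions on the surface: 8 9 10 11 12.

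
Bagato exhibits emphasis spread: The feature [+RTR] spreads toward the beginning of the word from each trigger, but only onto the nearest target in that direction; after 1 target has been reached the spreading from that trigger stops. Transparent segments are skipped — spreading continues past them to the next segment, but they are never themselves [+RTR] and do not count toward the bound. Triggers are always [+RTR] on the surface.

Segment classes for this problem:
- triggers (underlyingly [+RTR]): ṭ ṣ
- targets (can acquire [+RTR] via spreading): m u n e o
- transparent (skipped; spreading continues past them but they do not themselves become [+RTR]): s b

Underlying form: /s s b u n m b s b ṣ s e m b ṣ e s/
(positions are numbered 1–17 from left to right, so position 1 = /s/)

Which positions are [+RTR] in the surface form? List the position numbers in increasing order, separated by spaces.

From /ṣ/ at 10 leftward: 9 /b/ transparent; 8 /s/ transparent; 7 /b/ transparent; 6 /m/ → [+RTR]; bound reached.
From /ṣ/ at 15 leftward: 14 /b/ transparent; 13 /m/ → [+RTR]; bound reached.
Targets with no active source: positions 4 5 12 16 stay [-emphatic].

6 10 13 15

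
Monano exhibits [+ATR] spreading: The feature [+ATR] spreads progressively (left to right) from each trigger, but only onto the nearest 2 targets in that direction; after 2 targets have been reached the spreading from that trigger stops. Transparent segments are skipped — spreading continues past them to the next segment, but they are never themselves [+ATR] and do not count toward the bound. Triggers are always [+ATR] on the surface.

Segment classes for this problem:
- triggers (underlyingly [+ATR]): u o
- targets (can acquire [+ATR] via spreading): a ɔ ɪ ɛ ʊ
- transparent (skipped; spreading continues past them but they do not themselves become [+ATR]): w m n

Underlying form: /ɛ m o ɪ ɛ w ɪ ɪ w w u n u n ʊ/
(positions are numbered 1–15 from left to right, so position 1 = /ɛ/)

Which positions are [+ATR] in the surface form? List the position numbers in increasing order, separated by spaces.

From /o/ at 3 rightward: 4 /ɪ/ → [+ATR]; 5 /ɛ/ → [+ATR]; bound reached.
From /u/ at 11 rightward: 12 /n/ transparent; 13 /u/ is itself a trigger — this domain ends here.
From /u/ at 13 rightward: 14 /n/ transparent; 15 /ʊ/ → [+ATR]; word edge.
Targets with no active source: positions 1 7 8 stay [-ATR].

3 4 5 11 13 15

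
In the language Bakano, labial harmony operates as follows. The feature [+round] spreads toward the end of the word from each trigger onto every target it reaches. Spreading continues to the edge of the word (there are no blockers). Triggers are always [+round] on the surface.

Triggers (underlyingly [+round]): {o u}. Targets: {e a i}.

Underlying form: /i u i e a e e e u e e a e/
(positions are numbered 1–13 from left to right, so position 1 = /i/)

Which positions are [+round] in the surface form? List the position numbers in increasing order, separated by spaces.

From /u/ at 2 rightward: 3 /i/ → [+round]; 4 /e/ → [+round]; 5 /a/ → [+round]; 6 /e/ → [+round]; 7 /e/ → [+round]; 8 /e/ → [+round]; 9 /u/ is itself a trigger — this domain ends here.
From /u/ at 9 rightward: 10 /e/ → [+round]; 11 /e/ → [+round]; 12 /a/ → [+round]; 13 /e/ → [+round]; word edge.
Target with no active source: position 1 stays [-round].

2 3 4 5 6 7 8 9 10 11 12 13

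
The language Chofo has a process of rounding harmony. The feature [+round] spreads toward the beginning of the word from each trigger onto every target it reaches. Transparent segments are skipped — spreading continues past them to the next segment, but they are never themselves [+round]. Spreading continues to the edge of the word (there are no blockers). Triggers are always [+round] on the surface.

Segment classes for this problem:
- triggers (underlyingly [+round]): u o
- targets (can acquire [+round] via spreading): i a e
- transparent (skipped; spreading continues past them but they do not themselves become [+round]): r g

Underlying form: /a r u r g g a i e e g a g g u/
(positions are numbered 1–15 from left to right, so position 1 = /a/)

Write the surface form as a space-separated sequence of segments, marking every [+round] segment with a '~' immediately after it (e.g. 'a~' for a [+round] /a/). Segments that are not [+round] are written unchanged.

From /u/ at 3 leftward: 2 /r/ transparent; 1 /a/ → [+round]; word edge.
From /u/ at 15 leftward: 14 /g/ transparent; 13 /g/ transparent; 12 /a/ → [+round]; 11 /g/ transparent; 10 /e/ → [+round]; 9 /e/ → [+round]; 8 /i/ → [+round]; 7 /a/ → [+round]; 6 /g/ transparent; 5 /g/ transparent; 4 /r/ transparent; 3 /u/ is itself a trigger — this domain ends here.
[+round] positions on the surface: 1 3 7 8 9 10 12 15.

a~ r u~ r g g a~ i~ e~ e~ g a~ g g u~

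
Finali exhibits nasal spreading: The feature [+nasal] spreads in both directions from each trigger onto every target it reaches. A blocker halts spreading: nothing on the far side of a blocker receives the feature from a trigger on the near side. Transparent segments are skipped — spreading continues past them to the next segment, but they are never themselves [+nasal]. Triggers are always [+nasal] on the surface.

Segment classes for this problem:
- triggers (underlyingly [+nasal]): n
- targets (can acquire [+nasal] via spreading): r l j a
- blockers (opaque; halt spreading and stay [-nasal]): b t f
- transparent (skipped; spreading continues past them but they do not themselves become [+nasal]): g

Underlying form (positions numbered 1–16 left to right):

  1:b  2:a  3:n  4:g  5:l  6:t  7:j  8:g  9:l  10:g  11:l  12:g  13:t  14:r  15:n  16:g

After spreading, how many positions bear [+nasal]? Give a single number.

From /n/ at 3 rightward: 4 /g/ transparent; 5 /l/ → [+nasal]; 6 /t/ blocks.
From /n/ at 3 leftward: 2 /a/ → [+nasal]; 1 /b/ blocks.
From /n/ at 15 rightward: 16 /g/ transparent; word edge.
From /n/ at 15 leftward: 14 /r/ → [+nasal]; 13 /t/ blocks.
Targets with no active source: positions 7 9 11 stay [-nasal].
[+nasal] positions on the surface: 2 3 5 14 15.

5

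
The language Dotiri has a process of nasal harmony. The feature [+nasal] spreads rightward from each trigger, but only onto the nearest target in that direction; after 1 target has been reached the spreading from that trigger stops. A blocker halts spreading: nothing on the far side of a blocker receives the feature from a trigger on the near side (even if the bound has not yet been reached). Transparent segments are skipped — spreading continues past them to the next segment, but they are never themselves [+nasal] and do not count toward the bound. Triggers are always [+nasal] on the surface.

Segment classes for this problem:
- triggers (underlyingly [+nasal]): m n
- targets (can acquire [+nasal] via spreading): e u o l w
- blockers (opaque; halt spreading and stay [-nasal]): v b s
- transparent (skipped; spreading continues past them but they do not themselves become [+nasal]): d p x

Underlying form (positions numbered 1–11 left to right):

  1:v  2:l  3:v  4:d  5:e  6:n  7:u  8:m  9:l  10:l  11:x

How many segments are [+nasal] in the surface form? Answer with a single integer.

4

From /n/ at 6 rightward: 7 /u/ → [+nasal]; bound reached.
From /m/ at 8 rightward: 9 /l/ → [+nasal]; bound reached.
Targets with no active source: positions 2 5 10 stay [-nasal].
[+nasal] positions on the surface: 6 7 8 9.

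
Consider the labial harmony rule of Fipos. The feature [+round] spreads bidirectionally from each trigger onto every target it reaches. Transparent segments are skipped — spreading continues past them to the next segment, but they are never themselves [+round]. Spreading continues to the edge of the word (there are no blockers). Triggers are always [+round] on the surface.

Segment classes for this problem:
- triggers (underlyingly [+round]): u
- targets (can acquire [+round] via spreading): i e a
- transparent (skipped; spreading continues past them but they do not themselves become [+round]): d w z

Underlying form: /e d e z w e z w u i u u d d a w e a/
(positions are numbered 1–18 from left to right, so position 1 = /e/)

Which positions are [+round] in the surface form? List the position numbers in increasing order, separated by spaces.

From /u/ at 9 rightward: 10 /i/ → [+round]; 11 /u/ is itself a trigger — this domain ends here.
From /u/ at 9 leftward: 8 /w/ transparent; 7 /z/ transparent; 6 /e/ → [+round]; 5 /w/ transparent; 4 /z/ transparent; 3 /e/ → [+round]; 2 /d/ transparent; 1 /e/ → [+round]; word edge.
From /u/ at 11 rightward: 12 /u/ is itself a trigger — this domain ends here.
From /u/ at 11 leftward: 10 /i/ → [+round]; 9 /u/ is itself a trigger — this domain ends here.
From /u/ at 12 rightward: 13 /d/ transparent; 14 /d/ transparent; 15 /a/ → [+round]; 16 /w/ transparent; 17 /e/ → [+round]; 18 /a/ → [+round]; word edge.
From /u/ at 12 leftward: 11 /u/ is itself a trigger — this domain ends here.

1 3 6 9 10 11 12 15 17 18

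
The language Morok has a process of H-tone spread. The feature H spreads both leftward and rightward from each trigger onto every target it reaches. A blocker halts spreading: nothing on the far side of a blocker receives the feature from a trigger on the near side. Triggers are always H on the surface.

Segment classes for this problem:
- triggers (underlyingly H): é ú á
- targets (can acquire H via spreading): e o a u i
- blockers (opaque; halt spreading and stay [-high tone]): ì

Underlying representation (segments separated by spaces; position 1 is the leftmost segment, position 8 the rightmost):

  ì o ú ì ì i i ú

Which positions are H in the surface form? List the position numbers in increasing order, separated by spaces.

2 3 6 7 8

From /ú/ at 3 rightward: 4 /ì/ blocks.
From /ú/ at 3 leftward: 2 /o/ → H; 1 /ì/ blocks.
From /ú/ at 8 rightward: word edge.
From /ú/ at 8 leftward: 7 /i/ → H; 6 /i/ → H; 5 /ì/ blocks.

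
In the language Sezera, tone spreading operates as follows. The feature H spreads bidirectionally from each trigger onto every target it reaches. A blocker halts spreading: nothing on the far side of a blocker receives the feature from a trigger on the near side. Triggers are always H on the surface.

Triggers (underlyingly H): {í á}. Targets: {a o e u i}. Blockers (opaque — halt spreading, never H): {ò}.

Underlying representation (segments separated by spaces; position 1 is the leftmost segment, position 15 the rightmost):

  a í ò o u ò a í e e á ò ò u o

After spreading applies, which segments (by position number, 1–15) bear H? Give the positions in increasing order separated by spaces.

From /í/ at 2 rightward: 3 /ò/ blocks.
From /í/ at 2 leftward: 1 /a/ → H; word edge.
From /í/ at 8 rightward: 9 /e/ → H; 10 /e/ → H; 11 /á/ is itself a trigger — this domain ends here.
From /í/ at 8 leftward: 7 /a/ → H; 6 /ò/ blocks.
From /á/ at 11 rightward: 12 /ò/ blocks.
From /á/ at 11 leftward: 10 /e/ → H; 9 /e/ → H; 8 /í/ is itself a trigger — this domain ends here.
Targets with no active source: positions 4 5 14 15 stay [-high tone].

1 2 7 8 9 10 11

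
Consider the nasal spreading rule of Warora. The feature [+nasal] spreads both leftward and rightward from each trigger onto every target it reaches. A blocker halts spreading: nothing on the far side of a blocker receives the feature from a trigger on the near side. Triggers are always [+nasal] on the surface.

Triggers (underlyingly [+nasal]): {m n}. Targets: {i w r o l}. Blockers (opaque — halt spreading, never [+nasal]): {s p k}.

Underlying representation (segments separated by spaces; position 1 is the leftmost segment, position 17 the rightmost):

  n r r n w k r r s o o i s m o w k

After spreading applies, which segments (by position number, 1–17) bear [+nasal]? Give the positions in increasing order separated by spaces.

From /n/ at 1 rightward: 2 /r/ → [+nasal]; 3 /r/ → [+nasal]; 4 /n/ is itself a trigger — this domain ends here.
From /n/ at 1 leftward: word edge.
From /n/ at 4 rightward: 5 /w/ → [+nasal]; 6 /k/ blocks.
From /n/ at 4 leftward: 3 /r/ → [+nasal]; 2 /r/ → [+nasal]; 1 /n/ is itself a trigger — this domain ends here.
From /m/ at 14 rightward: 15 /o/ → [+nasal]; 16 /w/ → [+nasal]; 17 /k/ blocks.
From /m/ at 14 leftward: 13 /s/ blocks.
Targets with no active source: positions 7 8 10 11 12 stay [-nasal].

1 2 3 4 5 14 15 16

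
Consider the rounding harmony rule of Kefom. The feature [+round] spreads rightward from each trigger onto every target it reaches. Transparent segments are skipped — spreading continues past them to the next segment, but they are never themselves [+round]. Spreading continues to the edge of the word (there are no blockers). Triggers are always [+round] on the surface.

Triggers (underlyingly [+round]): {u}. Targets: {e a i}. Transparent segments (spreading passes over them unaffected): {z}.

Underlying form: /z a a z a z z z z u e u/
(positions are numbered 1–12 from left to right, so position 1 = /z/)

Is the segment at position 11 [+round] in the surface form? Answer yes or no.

yes

From /u/ at 10 rightward: 11 /e/ → [+round]; 12 /u/ is itself a trigger — this domain ends here.
From /u/ at 12 rightward: word edge.
Targets with no active source: positions 2 3 5 stay [-round].
[+round] positions on the surface: 10 11 12.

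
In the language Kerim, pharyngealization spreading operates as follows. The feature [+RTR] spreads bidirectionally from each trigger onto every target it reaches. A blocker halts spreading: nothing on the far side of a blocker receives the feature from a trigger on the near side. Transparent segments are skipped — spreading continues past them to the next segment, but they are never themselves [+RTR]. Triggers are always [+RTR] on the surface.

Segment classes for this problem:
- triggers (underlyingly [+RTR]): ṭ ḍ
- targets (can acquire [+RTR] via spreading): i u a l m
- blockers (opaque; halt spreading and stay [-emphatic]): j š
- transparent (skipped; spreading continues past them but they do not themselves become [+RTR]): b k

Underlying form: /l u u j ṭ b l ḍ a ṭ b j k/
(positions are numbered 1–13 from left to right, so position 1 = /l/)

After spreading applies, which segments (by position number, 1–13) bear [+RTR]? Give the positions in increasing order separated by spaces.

From /ṭ/ at 5 rightward: 6 /b/ transparent; 7 /l/ → [+RTR]; 8 /ḍ/ is itself a trigger — this domain ends here.
From /ṭ/ at 5 leftward: 4 /j/ blocks.
From /ḍ/ at 8 rightward: 9 /a/ → [+RTR]; 10 /ṭ/ is itself a trigger — this domain ends here.
From /ḍ/ at 8 leftward: 7 /l/ → [+RTR]; 6 /b/ transparent; 5 /ṭ/ is itself a trigger — this domain ends here.
From /ṭ/ at 10 rightward: 11 /b/ transparent; 12 /j/ blocks.
From /ṭ/ at 10 leftward: 9 /a/ → [+RTR]; 8 /ḍ/ is itself a trigger — this domain ends here.
Targets with no active source: positions 1 2 3 stay [-emphatic].

5 7 8 9 10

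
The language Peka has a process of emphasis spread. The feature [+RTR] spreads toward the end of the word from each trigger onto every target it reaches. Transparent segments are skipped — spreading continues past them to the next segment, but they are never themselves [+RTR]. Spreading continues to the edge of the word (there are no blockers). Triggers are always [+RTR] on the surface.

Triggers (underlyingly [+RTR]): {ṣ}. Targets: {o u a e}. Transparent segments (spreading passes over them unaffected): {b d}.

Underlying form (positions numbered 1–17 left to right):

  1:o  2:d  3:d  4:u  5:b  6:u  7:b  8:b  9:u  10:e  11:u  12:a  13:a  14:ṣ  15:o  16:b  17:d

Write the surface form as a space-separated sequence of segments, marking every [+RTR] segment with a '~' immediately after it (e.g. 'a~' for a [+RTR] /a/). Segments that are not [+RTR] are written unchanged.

From /ṣ/ at 14 rightward: 15 /o/ → [+RTR]; 16 /b/ transparent; 17 /d/ transparent; word edge.
Targets with no active source: positions 1 4 6 9 10 11 12 13 stay [-emphatic].
[+RTR] positions on the surface: 14 15.

o d d u b u b b u e u a a ṣ~ o~ b d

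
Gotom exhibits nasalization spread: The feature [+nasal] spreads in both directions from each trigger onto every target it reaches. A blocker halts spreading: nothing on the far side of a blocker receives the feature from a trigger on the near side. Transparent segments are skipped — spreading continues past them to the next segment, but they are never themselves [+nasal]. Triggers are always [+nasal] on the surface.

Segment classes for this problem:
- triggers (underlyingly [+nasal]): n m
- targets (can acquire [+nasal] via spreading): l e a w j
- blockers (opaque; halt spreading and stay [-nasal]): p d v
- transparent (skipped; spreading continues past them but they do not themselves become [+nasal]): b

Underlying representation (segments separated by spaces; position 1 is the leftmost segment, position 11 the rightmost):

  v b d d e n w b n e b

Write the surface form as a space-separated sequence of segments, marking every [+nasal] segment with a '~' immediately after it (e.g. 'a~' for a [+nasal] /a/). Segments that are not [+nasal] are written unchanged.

v b d d e~ n~ w~ b n~ e~ b

From /n/ at 6 rightward: 7 /w/ → [+nasal]; 8 /b/ transparent; 9 /n/ is itself a trigger — this domain ends here.
From /n/ at 6 leftward: 5 /e/ → [+nasal]; 4 /d/ blocks.
From /n/ at 9 rightward: 10 /e/ → [+nasal]; 11 /b/ transparent; word edge.
From /n/ at 9 leftward: 8 /b/ transparent; 7 /w/ → [+nasal]; 6 /n/ is itself a trigger — this domain ends here.
[+nasal] positions on the surface: 5 6 7 9 10.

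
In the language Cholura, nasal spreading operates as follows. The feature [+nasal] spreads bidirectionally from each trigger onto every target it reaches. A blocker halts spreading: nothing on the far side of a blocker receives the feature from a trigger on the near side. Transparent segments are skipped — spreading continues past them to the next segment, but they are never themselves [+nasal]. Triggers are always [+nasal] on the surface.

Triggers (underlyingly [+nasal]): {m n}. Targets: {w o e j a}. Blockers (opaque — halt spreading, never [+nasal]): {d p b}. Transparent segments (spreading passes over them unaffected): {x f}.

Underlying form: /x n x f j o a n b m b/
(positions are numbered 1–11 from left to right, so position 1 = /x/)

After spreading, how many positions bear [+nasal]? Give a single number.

From /n/ at 2 rightward: 3 /x/ transparent; 4 /f/ transparent; 5 /j/ → [+nasal]; 6 /o/ → [+nasal]; 7 /a/ → [+nasal]; 8 /n/ is itself a trigger — this domain ends here.
From /n/ at 2 leftward: 1 /x/ transparent; word edge.
From /n/ at 8 rightward: 9 /b/ blocks.
From /n/ at 8 leftward: 7 /a/ → [+nasal]; 6 /o/ → [+nasal]; 5 /j/ → [+nasal]; 4 /f/ transparent; 3 /x/ transparent; 2 /n/ is itself a trigger — this domain ends here.
From /m/ at 10 rightward: 11 /b/ blocks.
From /m/ at 10 leftward: 9 /b/ blocks.
[+nasal] positions on the surface: 2 5 6 7 8 10.

6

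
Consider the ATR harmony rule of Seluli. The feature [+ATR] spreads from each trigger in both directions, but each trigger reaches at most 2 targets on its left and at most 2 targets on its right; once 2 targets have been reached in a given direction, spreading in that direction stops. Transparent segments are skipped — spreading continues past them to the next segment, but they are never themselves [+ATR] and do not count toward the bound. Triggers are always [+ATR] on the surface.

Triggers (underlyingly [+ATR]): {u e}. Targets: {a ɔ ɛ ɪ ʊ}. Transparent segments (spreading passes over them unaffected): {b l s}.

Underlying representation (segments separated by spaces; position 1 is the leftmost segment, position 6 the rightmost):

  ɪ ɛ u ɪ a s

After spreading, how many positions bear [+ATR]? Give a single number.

5

From /u/ at 3 rightward: 4 /ɪ/ → [+ATR]; 5 /a/ → [+ATR]; bound reached.
From /u/ at 3 leftward: 2 /ɛ/ → [+ATR]; 1 /ɪ/ → [+ATR]; bound reached.
[+ATR] positions on the surface: 1 2 3 4 5.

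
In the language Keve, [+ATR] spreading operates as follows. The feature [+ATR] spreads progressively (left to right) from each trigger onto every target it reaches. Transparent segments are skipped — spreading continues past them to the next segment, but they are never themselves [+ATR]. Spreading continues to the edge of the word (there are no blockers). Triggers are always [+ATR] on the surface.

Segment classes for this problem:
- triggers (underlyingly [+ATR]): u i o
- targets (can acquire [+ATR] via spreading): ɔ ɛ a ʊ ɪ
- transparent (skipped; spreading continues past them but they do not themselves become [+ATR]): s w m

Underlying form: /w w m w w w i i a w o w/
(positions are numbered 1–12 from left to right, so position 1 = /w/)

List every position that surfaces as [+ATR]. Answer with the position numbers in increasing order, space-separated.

From /i/ at 7 rightward: 8 /i/ is itself a trigger — this domain ends here.
From /i/ at 8 rightward: 9 /a/ → [+ATR]; 10 /w/ transparent; 11 /o/ is itself a trigger — this domain ends here.
From /o/ at 11 rightward: 12 /w/ transparent; word edge.

7 8 9 11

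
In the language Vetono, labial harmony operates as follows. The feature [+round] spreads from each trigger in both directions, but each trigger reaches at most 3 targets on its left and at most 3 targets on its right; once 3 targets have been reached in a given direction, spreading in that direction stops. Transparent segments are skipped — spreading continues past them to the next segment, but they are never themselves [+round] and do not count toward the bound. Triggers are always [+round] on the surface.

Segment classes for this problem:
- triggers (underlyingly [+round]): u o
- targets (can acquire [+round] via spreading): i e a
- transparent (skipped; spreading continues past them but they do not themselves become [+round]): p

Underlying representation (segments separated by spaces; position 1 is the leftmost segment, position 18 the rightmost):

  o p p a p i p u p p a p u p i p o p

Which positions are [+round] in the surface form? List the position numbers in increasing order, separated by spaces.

From /o/ at 1 rightward: 2 /p/ transparent; 3 /p/ transparent; 4 /a/ → [+round]; 5 /p/ transparent; 6 /i/ → [+round]; 7 /p/ transparent; 8 /u/ is itself a trigger — this domain ends here.
From /o/ at 1 leftward: word edge.
From /u/ at 8 rightward: 9 /p/ transparent; 10 /p/ transparent; 11 /a/ → [+round]; 12 /p/ transparent; 13 /u/ is itself a trigger — this domain ends here.
From /u/ at 8 leftward: 7 /p/ transparent; 6 /i/ → [+round]; 5 /p/ transparent; 4 /a/ → [+round]; 3 /p/ transparent; 2 /p/ transparent; 1 /o/ is itself a trigger — this domain ends here.
From /u/ at 13 rightward: 14 /p/ transparent; 15 /i/ → [+round]; 16 /p/ transparent; 17 /o/ is itself a trigger — this domain ends here.
From /u/ at 13 leftward: 12 /p/ transparent; 11 /a/ → [+round]; 10 /p/ transparent; 9 /p/ transparent; 8 /u/ is itself a trigger — this domain ends here.
From /o/ at 17 rightward: 18 /p/ transparent; word edge.
From /o/ at 17 leftward: 16 /p/ transparent; 15 /i/ → [+round]; 14 /p/ transparent; 13 /u/ is itself a trigger — this domain ends here.

1 4 6 8 11 13 15 17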